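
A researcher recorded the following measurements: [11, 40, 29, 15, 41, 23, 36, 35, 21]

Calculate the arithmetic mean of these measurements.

27.8889

Step 1: Sum all values: 11 + 40 + 29 + 15 + 41 + 23 + 36 + 35 + 21 = 251
Step 2: Count the number of values: n = 9
Step 3: Mean = sum / n = 251 / 9 = 27.8889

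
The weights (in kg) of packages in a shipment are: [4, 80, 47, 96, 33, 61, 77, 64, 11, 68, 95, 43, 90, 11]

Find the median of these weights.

62.5

Step 1: Sort the data in ascending order: [4, 11, 11, 33, 43, 47, 61, 64, 68, 77, 80, 90, 95, 96]
Step 2: The number of values is n = 14.
Step 3: Since n is even, the median is the average of positions 7 and 8:
  Median = (61 + 64) / 2 = 62.5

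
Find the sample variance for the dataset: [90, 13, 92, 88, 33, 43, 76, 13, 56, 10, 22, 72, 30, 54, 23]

894.8095

Step 1: Compute the mean: (90 + 13 + 92 + 88 + 33 + 43 + 76 + 13 + 56 + 10 + 22 + 72 + 30 + 54 + 23) / 15 = 47.6667
Step 2: Compute squared deviations from the mean:
  (90 - 47.6667)^2 = 1792.1111
  (13 - 47.6667)^2 = 1201.7778
  (92 - 47.6667)^2 = 1965.4444
  (88 - 47.6667)^2 = 1626.7778
  (33 - 47.6667)^2 = 215.1111
  (43 - 47.6667)^2 = 21.7778
  (76 - 47.6667)^2 = 802.7778
  (13 - 47.6667)^2 = 1201.7778
  (56 - 47.6667)^2 = 69.4444
  (10 - 47.6667)^2 = 1418.7778
  (22 - 47.6667)^2 = 658.7778
  (72 - 47.6667)^2 = 592.1111
  (30 - 47.6667)^2 = 312.1111
  (54 - 47.6667)^2 = 40.1111
  (23 - 47.6667)^2 = 608.4444
Step 3: Sum of squared deviations = 12527.3333
Step 4: Sample variance = 12527.3333 / 14 = 894.8095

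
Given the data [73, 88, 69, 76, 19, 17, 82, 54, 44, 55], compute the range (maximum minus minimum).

71

Step 1: Identify the maximum value: max = 88
Step 2: Identify the minimum value: min = 17
Step 3: Range = max - min = 88 - 17 = 71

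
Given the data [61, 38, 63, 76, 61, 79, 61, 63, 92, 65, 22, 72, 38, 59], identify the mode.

61

Step 1: Count the frequency of each value:
  22: appears 1 time(s)
  38: appears 2 time(s)
  59: appears 1 time(s)
  61: appears 3 time(s)
  63: appears 2 time(s)
  65: appears 1 time(s)
  72: appears 1 time(s)
  76: appears 1 time(s)
  79: appears 1 time(s)
  92: appears 1 time(s)
Step 2: The value 61 appears most frequently (3 times).
Step 3: Mode = 61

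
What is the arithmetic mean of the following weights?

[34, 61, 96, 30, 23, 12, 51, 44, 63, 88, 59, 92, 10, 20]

48.7857

Step 1: Sum all values: 34 + 61 + 96 + 30 + 23 + 12 + 51 + 44 + 63 + 88 + 59 + 92 + 10 + 20 = 683
Step 2: Count the number of values: n = 14
Step 3: Mean = sum / n = 683 / 14 = 48.7857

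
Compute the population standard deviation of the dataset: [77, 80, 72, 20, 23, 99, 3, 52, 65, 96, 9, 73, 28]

31.8905

Step 1: Compute the mean: 53.6154
Step 2: Sum of squared deviations from the mean: 13221.0769
Step 3: Population variance = 13221.0769 / 13 = 1017.0059
Step 4: Standard deviation = sqrt(1017.0059) = 31.8905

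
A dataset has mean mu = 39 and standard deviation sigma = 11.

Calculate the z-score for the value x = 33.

-0.5455

Step 1: Recall the z-score formula: z = (x - mu) / sigma
Step 2: Substitute values: z = (33 - 39) / 11
Step 3: z = -6 / 11 = -0.5455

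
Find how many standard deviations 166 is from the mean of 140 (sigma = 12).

2.1667

Step 1: Recall the z-score formula: z = (x - mu) / sigma
Step 2: Substitute values: z = (166 - 140) / 12
Step 3: z = 26 / 12 = 2.1667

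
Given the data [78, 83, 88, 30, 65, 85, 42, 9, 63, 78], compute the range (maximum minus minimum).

79

Step 1: Identify the maximum value: max = 88
Step 2: Identify the minimum value: min = 9
Step 3: Range = max - min = 88 - 9 = 79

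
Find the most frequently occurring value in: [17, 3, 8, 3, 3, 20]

3

Step 1: Count the frequency of each value:
  3: appears 3 time(s)
  8: appears 1 time(s)
  17: appears 1 time(s)
  20: appears 1 time(s)
Step 2: The value 3 appears most frequently (3 times).
Step 3: Mode = 3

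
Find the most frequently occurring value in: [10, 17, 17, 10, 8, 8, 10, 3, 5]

10

Step 1: Count the frequency of each value:
  3: appears 1 time(s)
  5: appears 1 time(s)
  8: appears 2 time(s)
  10: appears 3 time(s)
  17: appears 2 time(s)
Step 2: The value 10 appears most frequently (3 times).
Step 3: Mode = 10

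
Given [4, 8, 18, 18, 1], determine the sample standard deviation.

7.8867

Step 1: Compute the mean: 9.8
Step 2: Sum of squared deviations from the mean: 248.8
Step 3: Sample variance = 248.8 / 4 = 62.2
Step 4: Standard deviation = sqrt(62.2) = 7.8867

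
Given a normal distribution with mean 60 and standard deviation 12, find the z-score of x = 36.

-2

Step 1: Recall the z-score formula: z = (x - mu) / sigma
Step 2: Substitute values: z = (36 - 60) / 12
Step 3: z = -24 / 12 = -2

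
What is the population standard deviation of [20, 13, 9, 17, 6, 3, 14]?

5.5988

Step 1: Compute the mean: 11.7143
Step 2: Sum of squared deviations from the mean: 219.4286
Step 3: Population variance = 219.4286 / 7 = 31.3469
Step 4: Standard deviation = sqrt(31.3469) = 5.5988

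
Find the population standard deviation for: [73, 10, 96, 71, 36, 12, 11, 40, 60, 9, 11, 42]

28.7609

Step 1: Compute the mean: 39.25
Step 2: Sum of squared deviations from the mean: 9926.25
Step 3: Population variance = 9926.25 / 12 = 827.1875
Step 4: Standard deviation = sqrt(827.1875) = 28.7609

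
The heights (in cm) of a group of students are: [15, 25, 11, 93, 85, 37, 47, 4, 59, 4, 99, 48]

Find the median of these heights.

42

Step 1: Sort the data in ascending order: [4, 4, 11, 15, 25, 37, 47, 48, 59, 85, 93, 99]
Step 2: The number of values is n = 12.
Step 3: Since n is even, the median is the average of positions 6 and 7:
  Median = (37 + 47) / 2 = 42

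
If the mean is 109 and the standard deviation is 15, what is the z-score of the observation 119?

0.6667

Step 1: Recall the z-score formula: z = (x - mu) / sigma
Step 2: Substitute values: z = (119 - 109) / 15
Step 3: z = 10 / 15 = 0.6667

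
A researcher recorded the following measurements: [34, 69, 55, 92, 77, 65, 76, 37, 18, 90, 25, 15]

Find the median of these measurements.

60

Step 1: Sort the data in ascending order: [15, 18, 25, 34, 37, 55, 65, 69, 76, 77, 90, 92]
Step 2: The number of values is n = 12.
Step 3: Since n is even, the median is the average of positions 6 and 7:
  Median = (55 + 65) / 2 = 60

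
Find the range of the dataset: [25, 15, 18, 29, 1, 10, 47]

46

Step 1: Identify the maximum value: max = 47
Step 2: Identify the minimum value: min = 1
Step 3: Range = max - min = 47 - 1 = 46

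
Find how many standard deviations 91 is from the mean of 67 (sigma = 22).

1.0909

Step 1: Recall the z-score formula: z = (x - mu) / sigma
Step 2: Substitute values: z = (91 - 67) / 22
Step 3: z = 24 / 22 = 1.0909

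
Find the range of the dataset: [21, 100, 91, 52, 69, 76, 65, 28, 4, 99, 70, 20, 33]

96

Step 1: Identify the maximum value: max = 100
Step 2: Identify the minimum value: min = 4
Step 3: Range = max - min = 100 - 4 = 96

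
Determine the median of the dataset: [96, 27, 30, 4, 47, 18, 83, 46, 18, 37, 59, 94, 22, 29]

33.5

Step 1: Sort the data in ascending order: [4, 18, 18, 22, 27, 29, 30, 37, 46, 47, 59, 83, 94, 96]
Step 2: The number of values is n = 14.
Step 3: Since n is even, the median is the average of positions 7 and 8:
  Median = (30 + 37) / 2 = 33.5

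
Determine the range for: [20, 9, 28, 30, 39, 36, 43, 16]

34

Step 1: Identify the maximum value: max = 43
Step 2: Identify the minimum value: min = 9
Step 3: Range = max - min = 43 - 9 = 34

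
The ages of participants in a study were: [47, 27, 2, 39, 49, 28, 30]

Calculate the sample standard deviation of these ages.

15.8505

Step 1: Compute the mean: 31.7143
Step 2: Sum of squared deviations from the mean: 1507.4286
Step 3: Sample variance = 1507.4286 / 6 = 251.2381
Step 4: Standard deviation = sqrt(251.2381) = 15.8505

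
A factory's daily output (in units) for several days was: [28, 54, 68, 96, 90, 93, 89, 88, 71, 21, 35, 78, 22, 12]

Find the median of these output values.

69.5

Step 1: Sort the data in ascending order: [12, 21, 22, 28, 35, 54, 68, 71, 78, 88, 89, 90, 93, 96]
Step 2: The number of values is n = 14.
Step 3: Since n is even, the median is the average of positions 7 and 8:
  Median = (68 + 71) / 2 = 69.5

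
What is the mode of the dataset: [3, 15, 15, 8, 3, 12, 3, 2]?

3

Step 1: Count the frequency of each value:
  2: appears 1 time(s)
  3: appears 3 time(s)
  8: appears 1 time(s)
  12: appears 1 time(s)
  15: appears 2 time(s)
Step 2: The value 3 appears most frequently (3 times).
Step 3: Mode = 3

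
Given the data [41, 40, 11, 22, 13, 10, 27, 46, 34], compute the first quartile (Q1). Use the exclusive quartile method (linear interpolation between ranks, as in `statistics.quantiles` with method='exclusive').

12

Step 1: Sort the data: [10, 11, 13, 22, 27, 34, 40, 41, 46]
Step 2: n = 9
Step 3: Using the exclusive quartile method:
  Q1 = 12
  Q2 (median) = 27
  Q3 = 40.5
  IQR = Q3 - Q1 = 40.5 - 12 = 28.5
Step 4: Q1 = 12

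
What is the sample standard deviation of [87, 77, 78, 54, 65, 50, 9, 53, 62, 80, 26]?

23.8331

Step 1: Compute the mean: 58.2727
Step 2: Sum of squared deviations from the mean: 5680.1818
Step 3: Sample variance = 5680.1818 / 10 = 568.0182
Step 4: Standard deviation = sqrt(568.0182) = 23.8331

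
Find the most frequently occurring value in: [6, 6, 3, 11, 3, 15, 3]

3

Step 1: Count the frequency of each value:
  3: appears 3 time(s)
  6: appears 2 time(s)
  11: appears 1 time(s)
  15: appears 1 time(s)
Step 2: The value 3 appears most frequently (3 times).
Step 3: Mode = 3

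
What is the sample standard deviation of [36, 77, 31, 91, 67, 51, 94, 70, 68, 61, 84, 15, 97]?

25.4825

Step 1: Compute the mean: 64.7692
Step 2: Sum of squared deviations from the mean: 7792.3077
Step 3: Sample variance = 7792.3077 / 12 = 649.359
Step 4: Standard deviation = sqrt(649.359) = 25.4825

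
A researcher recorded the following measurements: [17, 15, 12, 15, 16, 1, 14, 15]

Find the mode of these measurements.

15

Step 1: Count the frequency of each value:
  1: appears 1 time(s)
  12: appears 1 time(s)
  14: appears 1 time(s)
  15: appears 3 time(s)
  16: appears 1 time(s)
  17: appears 1 time(s)
Step 2: The value 15 appears most frequently (3 times).
Step 3: Mode = 15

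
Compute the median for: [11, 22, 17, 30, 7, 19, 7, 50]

18

Step 1: Sort the data in ascending order: [7, 7, 11, 17, 19, 22, 30, 50]
Step 2: The number of values is n = 8.
Step 3: Since n is even, the median is the average of positions 4 and 5:
  Median = (17 + 19) / 2 = 18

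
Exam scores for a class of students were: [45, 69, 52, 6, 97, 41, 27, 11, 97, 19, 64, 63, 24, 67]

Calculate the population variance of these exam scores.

795.9184

Step 1: Compute the mean: (45 + 69 + 52 + 6 + 97 + 41 + 27 + 11 + 97 + 19 + 64 + 63 + 24 + 67) / 14 = 48.7143
Step 2: Compute squared deviations from the mean:
  (45 - 48.7143)^2 = 13.7959
  (69 - 48.7143)^2 = 411.5102
  (52 - 48.7143)^2 = 10.7959
  (6 - 48.7143)^2 = 1824.5102
  (97 - 48.7143)^2 = 2331.5102
  (41 - 48.7143)^2 = 59.5102
  (27 - 48.7143)^2 = 471.5102
  (11 - 48.7143)^2 = 1422.3673
  (97 - 48.7143)^2 = 2331.5102
  (19 - 48.7143)^2 = 882.9388
  (64 - 48.7143)^2 = 233.6531
  (63 - 48.7143)^2 = 204.0816
  (24 - 48.7143)^2 = 610.7959
  (67 - 48.7143)^2 = 334.3673
Step 3: Sum of squared deviations = 11142.8571
Step 4: Population variance = 11142.8571 / 14 = 795.9184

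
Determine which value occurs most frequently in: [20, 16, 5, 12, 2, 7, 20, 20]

20

Step 1: Count the frequency of each value:
  2: appears 1 time(s)
  5: appears 1 time(s)
  7: appears 1 time(s)
  12: appears 1 time(s)
  16: appears 1 time(s)
  20: appears 3 time(s)
Step 2: The value 20 appears most frequently (3 times).
Step 3: Mode = 20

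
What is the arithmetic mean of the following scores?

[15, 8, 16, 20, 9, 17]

14.1667

Step 1: Sum all values: 15 + 8 + 16 + 20 + 9 + 17 = 85
Step 2: Count the number of values: n = 6
Step 3: Mean = sum / n = 85 / 6 = 14.1667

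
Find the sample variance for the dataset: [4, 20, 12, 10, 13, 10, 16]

25.4762

Step 1: Compute the mean: (4 + 20 + 12 + 10 + 13 + 10 + 16) / 7 = 12.1429
Step 2: Compute squared deviations from the mean:
  (4 - 12.1429)^2 = 66.3061
  (20 - 12.1429)^2 = 61.7347
  (12 - 12.1429)^2 = 0.0204
  (10 - 12.1429)^2 = 4.5918
  (13 - 12.1429)^2 = 0.7347
  (10 - 12.1429)^2 = 4.5918
  (16 - 12.1429)^2 = 14.8776
Step 3: Sum of squared deviations = 152.8571
Step 4: Sample variance = 152.8571 / 6 = 25.4762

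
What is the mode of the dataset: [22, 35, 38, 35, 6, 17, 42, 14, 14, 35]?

35

Step 1: Count the frequency of each value:
  6: appears 1 time(s)
  14: appears 2 time(s)
  17: appears 1 time(s)
  22: appears 1 time(s)
  35: appears 3 time(s)
  38: appears 1 time(s)
  42: appears 1 time(s)
Step 2: The value 35 appears most frequently (3 times).
Step 3: Mode = 35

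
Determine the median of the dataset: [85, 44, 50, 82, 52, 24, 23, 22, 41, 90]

47

Step 1: Sort the data in ascending order: [22, 23, 24, 41, 44, 50, 52, 82, 85, 90]
Step 2: The number of values is n = 10.
Step 3: Since n is even, the median is the average of positions 5 and 6:
  Median = (44 + 50) / 2 = 47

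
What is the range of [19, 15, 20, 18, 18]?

5

Step 1: Identify the maximum value: max = 20
Step 2: Identify the minimum value: min = 15
Step 3: Range = max - min = 20 - 15 = 5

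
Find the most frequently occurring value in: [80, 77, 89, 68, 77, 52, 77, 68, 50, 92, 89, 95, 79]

77

Step 1: Count the frequency of each value:
  50: appears 1 time(s)
  52: appears 1 time(s)
  68: appears 2 time(s)
  77: appears 3 time(s)
  79: appears 1 time(s)
  80: appears 1 time(s)
  89: appears 2 time(s)
  92: appears 1 time(s)
  95: appears 1 time(s)
Step 2: The value 77 appears most frequently (3 times).
Step 3: Mode = 77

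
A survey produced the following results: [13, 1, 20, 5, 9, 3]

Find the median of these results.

7

Step 1: Sort the data in ascending order: [1, 3, 5, 9, 13, 20]
Step 2: The number of values is n = 6.
Step 3: Since n is even, the median is the average of positions 3 and 4:
  Median = (5 + 9) / 2 = 7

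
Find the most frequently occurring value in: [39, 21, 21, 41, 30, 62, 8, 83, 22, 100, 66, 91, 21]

21

Step 1: Count the frequency of each value:
  8: appears 1 time(s)
  21: appears 3 time(s)
  22: appears 1 time(s)
  30: appears 1 time(s)
  39: appears 1 time(s)
  41: appears 1 time(s)
  62: appears 1 time(s)
  66: appears 1 time(s)
  83: appears 1 time(s)
  91: appears 1 time(s)
  100: appears 1 time(s)
Step 2: The value 21 appears most frequently (3 times).
Step 3: Mode = 21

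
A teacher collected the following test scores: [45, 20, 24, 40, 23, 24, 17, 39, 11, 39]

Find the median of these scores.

24

Step 1: Sort the data in ascending order: [11, 17, 20, 23, 24, 24, 39, 39, 40, 45]
Step 2: The number of values is n = 10.
Step 3: Since n is even, the median is the average of positions 5 and 6:
  Median = (24 + 24) / 2 = 24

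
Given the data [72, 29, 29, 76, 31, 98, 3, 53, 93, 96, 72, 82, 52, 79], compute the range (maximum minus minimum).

95

Step 1: Identify the maximum value: max = 98
Step 2: Identify the minimum value: min = 3
Step 3: Range = max - min = 98 - 3 = 95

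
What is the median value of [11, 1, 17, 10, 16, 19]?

13.5

Step 1: Sort the data in ascending order: [1, 10, 11, 16, 17, 19]
Step 2: The number of values is n = 6.
Step 3: Since n is even, the median is the average of positions 3 and 4:
  Median = (11 + 16) / 2 = 13.5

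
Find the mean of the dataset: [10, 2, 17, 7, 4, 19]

9.8333

Step 1: Sum all values: 10 + 2 + 17 + 7 + 4 + 19 = 59
Step 2: Count the number of values: n = 6
Step 3: Mean = sum / n = 59 / 6 = 9.8333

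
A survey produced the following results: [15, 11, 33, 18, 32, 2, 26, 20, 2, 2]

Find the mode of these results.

2

Step 1: Count the frequency of each value:
  2: appears 3 time(s)
  11: appears 1 time(s)
  15: appears 1 time(s)
  18: appears 1 time(s)
  20: appears 1 time(s)
  26: appears 1 time(s)
  32: appears 1 time(s)
  33: appears 1 time(s)
Step 2: The value 2 appears most frequently (3 times).
Step 3: Mode = 2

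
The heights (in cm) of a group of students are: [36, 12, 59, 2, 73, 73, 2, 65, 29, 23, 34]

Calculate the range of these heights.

71

Step 1: Identify the maximum value: max = 73
Step 2: Identify the minimum value: min = 2
Step 3: Range = max - min = 73 - 2 = 71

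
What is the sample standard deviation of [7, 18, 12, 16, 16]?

4.3818

Step 1: Compute the mean: 13.8
Step 2: Sum of squared deviations from the mean: 76.8
Step 3: Sample variance = 76.8 / 4 = 19.2
Step 4: Standard deviation = sqrt(19.2) = 4.3818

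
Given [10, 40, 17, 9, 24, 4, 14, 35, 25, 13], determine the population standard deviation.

11.0856

Step 1: Compute the mean: 19.1
Step 2: Sum of squared deviations from the mean: 1228.9
Step 3: Population variance = 1228.9 / 10 = 122.89
Step 4: Standard deviation = sqrt(122.89) = 11.0856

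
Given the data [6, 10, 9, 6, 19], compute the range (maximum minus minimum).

13

Step 1: Identify the maximum value: max = 19
Step 2: Identify the minimum value: min = 6
Step 3: Range = max - min = 19 - 6 = 13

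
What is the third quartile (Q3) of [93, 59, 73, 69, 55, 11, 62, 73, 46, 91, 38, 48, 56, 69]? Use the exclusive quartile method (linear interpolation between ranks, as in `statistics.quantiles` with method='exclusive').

73

Step 1: Sort the data: [11, 38, 46, 48, 55, 56, 59, 62, 69, 69, 73, 73, 91, 93]
Step 2: n = 14
Step 3: Using the exclusive quartile method:
  Q1 = 47.5
  Q2 (median) = 60.5
  Q3 = 73
  IQR = Q3 - Q1 = 73 - 47.5 = 25.5
Step 4: Q3 = 73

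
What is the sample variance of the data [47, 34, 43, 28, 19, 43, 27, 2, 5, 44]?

263.9556

Step 1: Compute the mean: (47 + 34 + 43 + 28 + 19 + 43 + 27 + 2 + 5 + 44) / 10 = 29.2
Step 2: Compute squared deviations from the mean:
  (47 - 29.2)^2 = 316.84
  (34 - 29.2)^2 = 23.04
  (43 - 29.2)^2 = 190.44
  (28 - 29.2)^2 = 1.44
  (19 - 29.2)^2 = 104.04
  (43 - 29.2)^2 = 190.44
  (27 - 29.2)^2 = 4.84
  (2 - 29.2)^2 = 739.84
  (5 - 29.2)^2 = 585.64
  (44 - 29.2)^2 = 219.04
Step 3: Sum of squared deviations = 2375.6
Step 4: Sample variance = 2375.6 / 9 = 263.9556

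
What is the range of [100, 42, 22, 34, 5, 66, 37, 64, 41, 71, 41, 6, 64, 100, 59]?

95

Step 1: Identify the maximum value: max = 100
Step 2: Identify the minimum value: min = 5
Step 3: Range = max - min = 100 - 5 = 95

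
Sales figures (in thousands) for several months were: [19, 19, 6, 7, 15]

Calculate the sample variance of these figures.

40.2

Step 1: Compute the mean: (19 + 19 + 6 + 7 + 15) / 5 = 13.2
Step 2: Compute squared deviations from the mean:
  (19 - 13.2)^2 = 33.64
  (19 - 13.2)^2 = 33.64
  (6 - 13.2)^2 = 51.84
  (7 - 13.2)^2 = 38.44
  (15 - 13.2)^2 = 3.24
Step 3: Sum of squared deviations = 160.8
Step 4: Sample variance = 160.8 / 4 = 40.2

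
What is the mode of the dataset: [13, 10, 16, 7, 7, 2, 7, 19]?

7

Step 1: Count the frequency of each value:
  2: appears 1 time(s)
  7: appears 3 time(s)
  10: appears 1 time(s)
  13: appears 1 time(s)
  16: appears 1 time(s)
  19: appears 1 time(s)
Step 2: The value 7 appears most frequently (3 times).
Step 3: Mode = 7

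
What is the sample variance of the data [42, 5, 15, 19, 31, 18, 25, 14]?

130.125

Step 1: Compute the mean: (42 + 5 + 15 + 19 + 31 + 18 + 25 + 14) / 8 = 21.125
Step 2: Compute squared deviations from the mean:
  (42 - 21.125)^2 = 435.7656
  (5 - 21.125)^2 = 260.0156
  (15 - 21.125)^2 = 37.5156
  (19 - 21.125)^2 = 4.5156
  (31 - 21.125)^2 = 97.5156
  (18 - 21.125)^2 = 9.7656
  (25 - 21.125)^2 = 15.0156
  (14 - 21.125)^2 = 50.7656
Step 3: Sum of squared deviations = 910.875
Step 4: Sample variance = 910.875 / 7 = 130.125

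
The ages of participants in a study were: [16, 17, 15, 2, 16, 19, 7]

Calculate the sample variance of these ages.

38.4762

Step 1: Compute the mean: (16 + 17 + 15 + 2 + 16 + 19 + 7) / 7 = 13.1429
Step 2: Compute squared deviations from the mean:
  (16 - 13.1429)^2 = 8.1633
  (17 - 13.1429)^2 = 14.8776
  (15 - 13.1429)^2 = 3.449
  (2 - 13.1429)^2 = 124.1633
  (16 - 13.1429)^2 = 8.1633
  (19 - 13.1429)^2 = 34.3061
  (7 - 13.1429)^2 = 37.7347
Step 3: Sum of squared deviations = 230.8571
Step 4: Sample variance = 230.8571 / 6 = 38.4762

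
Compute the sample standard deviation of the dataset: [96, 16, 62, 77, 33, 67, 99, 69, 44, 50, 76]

25.3782

Step 1: Compute the mean: 62.6364
Step 2: Sum of squared deviations from the mean: 6440.5455
Step 3: Sample variance = 6440.5455 / 10 = 644.0545
Step 4: Standard deviation = sqrt(644.0545) = 25.3782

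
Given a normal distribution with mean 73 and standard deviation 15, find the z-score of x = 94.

1.4

Step 1: Recall the z-score formula: z = (x - mu) / sigma
Step 2: Substitute values: z = (94 - 73) / 15
Step 3: z = 21 / 15 = 1.4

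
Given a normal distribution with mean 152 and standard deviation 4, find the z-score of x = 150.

-0.5

Step 1: Recall the z-score formula: z = (x - mu) / sigma
Step 2: Substitute values: z = (150 - 152) / 4
Step 3: z = -2 / 4 = -0.5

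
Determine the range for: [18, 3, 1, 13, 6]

17

Step 1: Identify the maximum value: max = 18
Step 2: Identify the minimum value: min = 1
Step 3: Range = max - min = 18 - 1 = 17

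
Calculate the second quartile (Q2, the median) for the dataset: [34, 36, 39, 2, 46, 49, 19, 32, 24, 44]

35

Step 1: Sort the data: [2, 19, 24, 32, 34, 36, 39, 44, 46, 49]
Step 2: n = 10
Step 3: Q2 is the median. Since n is even, it is the average of the values at positions 5 and 6:
  Q2 = (34 + 36) / 2 = 35
Step 4: Q2 = 35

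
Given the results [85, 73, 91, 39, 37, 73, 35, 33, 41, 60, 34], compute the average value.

54.6364

Step 1: Sum all values: 85 + 73 + 91 + 39 + 37 + 73 + 35 + 33 + 41 + 60 + 34 = 601
Step 2: Count the number of values: n = 11
Step 3: Mean = sum / n = 601 / 11 = 54.6364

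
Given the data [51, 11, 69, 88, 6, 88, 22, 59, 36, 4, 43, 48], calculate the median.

45.5

Step 1: Sort the data in ascending order: [4, 6, 11, 22, 36, 43, 48, 51, 59, 69, 88, 88]
Step 2: The number of values is n = 12.
Step 3: Since n is even, the median is the average of positions 6 and 7:
  Median = (43 + 48) / 2 = 45.5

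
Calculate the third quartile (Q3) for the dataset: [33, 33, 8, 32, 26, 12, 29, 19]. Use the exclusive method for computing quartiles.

32.75

Step 1: Sort the data: [8, 12, 19, 26, 29, 32, 33, 33]
Step 2: n = 8
Step 3: Using the exclusive quartile method:
  Q1 = 13.75
  Q2 (median) = 27.5
  Q3 = 32.75
  IQR = Q3 - Q1 = 32.75 - 13.75 = 19
Step 4: Q3 = 32.75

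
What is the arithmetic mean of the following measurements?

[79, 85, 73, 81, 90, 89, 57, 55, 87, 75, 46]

74.2727

Step 1: Sum all values: 79 + 85 + 73 + 81 + 90 + 89 + 57 + 55 + 87 + 75 + 46 = 817
Step 2: Count the number of values: n = 11
Step 3: Mean = sum / n = 817 / 11 = 74.2727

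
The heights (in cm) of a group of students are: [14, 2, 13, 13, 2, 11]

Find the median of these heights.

12

Step 1: Sort the data in ascending order: [2, 2, 11, 13, 13, 14]
Step 2: The number of values is n = 6.
Step 3: Since n is even, the median is the average of positions 3 and 4:
  Median = (11 + 13) / 2 = 12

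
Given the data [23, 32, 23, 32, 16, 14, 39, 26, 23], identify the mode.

23

Step 1: Count the frequency of each value:
  14: appears 1 time(s)
  16: appears 1 time(s)
  23: appears 3 time(s)
  26: appears 1 time(s)
  32: appears 2 time(s)
  39: appears 1 time(s)
Step 2: The value 23 appears most frequently (3 times).
Step 3: Mode = 23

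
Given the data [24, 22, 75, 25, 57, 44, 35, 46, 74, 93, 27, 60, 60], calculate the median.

46

Step 1: Sort the data in ascending order: [22, 24, 25, 27, 35, 44, 46, 57, 60, 60, 74, 75, 93]
Step 2: The number of values is n = 13.
Step 3: Since n is odd, the median is the middle value at position 7: 46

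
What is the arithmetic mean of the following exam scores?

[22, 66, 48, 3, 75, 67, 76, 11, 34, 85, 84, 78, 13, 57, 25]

49.6

Step 1: Sum all values: 22 + 66 + 48 + 3 + 75 + 67 + 76 + 11 + 34 + 85 + 84 + 78 + 13 + 57 + 25 = 744
Step 2: Count the number of values: n = 15
Step 3: Mean = sum / n = 744 / 15 = 49.6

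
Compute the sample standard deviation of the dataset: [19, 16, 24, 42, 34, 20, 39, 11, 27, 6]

11.8115

Step 1: Compute the mean: 23.8
Step 2: Sum of squared deviations from the mean: 1255.6
Step 3: Sample variance = 1255.6 / 9 = 139.5111
Step 4: Standard deviation = sqrt(139.5111) = 11.8115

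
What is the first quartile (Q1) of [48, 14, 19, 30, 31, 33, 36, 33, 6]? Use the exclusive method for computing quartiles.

16.5

Step 1: Sort the data: [6, 14, 19, 30, 31, 33, 33, 36, 48]
Step 2: n = 9
Step 3: Using the exclusive quartile method:
  Q1 = 16.5
  Q2 (median) = 31
  Q3 = 34.5
  IQR = Q3 - Q1 = 34.5 - 16.5 = 18
Step 4: Q1 = 16.5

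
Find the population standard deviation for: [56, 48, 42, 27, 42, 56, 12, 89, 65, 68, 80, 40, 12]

22.6648

Step 1: Compute the mean: 49
Step 2: Sum of squared deviations from the mean: 6678
Step 3: Population variance = 6678 / 13 = 513.6923
Step 4: Standard deviation = sqrt(513.6923) = 22.6648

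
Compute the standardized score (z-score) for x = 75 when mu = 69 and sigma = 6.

1

Step 1: Recall the z-score formula: z = (x - mu) / sigma
Step 2: Substitute values: z = (75 - 69) / 6
Step 3: z = 6 / 6 = 1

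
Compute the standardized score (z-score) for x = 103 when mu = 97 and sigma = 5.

1.2

Step 1: Recall the z-score formula: z = (x - mu) / sigma
Step 2: Substitute values: z = (103 - 97) / 5
Step 3: z = 6 / 5 = 1.2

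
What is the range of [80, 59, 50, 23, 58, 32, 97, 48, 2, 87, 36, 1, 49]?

96

Step 1: Identify the maximum value: max = 97
Step 2: Identify the minimum value: min = 1
Step 3: Range = max - min = 97 - 1 = 96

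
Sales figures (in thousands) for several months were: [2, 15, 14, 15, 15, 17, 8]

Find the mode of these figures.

15

Step 1: Count the frequency of each value:
  2: appears 1 time(s)
  8: appears 1 time(s)
  14: appears 1 time(s)
  15: appears 3 time(s)
  17: appears 1 time(s)
Step 2: The value 15 appears most frequently (3 times).
Step 3: Mode = 15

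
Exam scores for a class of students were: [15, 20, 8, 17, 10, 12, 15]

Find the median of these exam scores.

15

Step 1: Sort the data in ascending order: [8, 10, 12, 15, 15, 17, 20]
Step 2: The number of values is n = 7.
Step 3: Since n is odd, the median is the middle value at position 4: 15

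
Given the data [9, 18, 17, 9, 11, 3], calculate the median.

10

Step 1: Sort the data in ascending order: [3, 9, 9, 11, 17, 18]
Step 2: The number of values is n = 6.
Step 3: Since n is even, the median is the average of positions 3 and 4:
  Median = (9 + 11) / 2 = 10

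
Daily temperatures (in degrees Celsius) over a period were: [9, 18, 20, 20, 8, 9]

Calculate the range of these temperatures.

12

Step 1: Identify the maximum value: max = 20
Step 2: Identify the minimum value: min = 8
Step 3: Range = max - min = 20 - 8 = 12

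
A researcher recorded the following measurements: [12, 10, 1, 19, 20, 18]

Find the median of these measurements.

15

Step 1: Sort the data in ascending order: [1, 10, 12, 18, 19, 20]
Step 2: The number of values is n = 6.
Step 3: Since n is even, the median is the average of positions 3 and 4:
  Median = (12 + 18) / 2 = 15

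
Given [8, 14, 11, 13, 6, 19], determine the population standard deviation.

4.2197

Step 1: Compute the mean: 11.8333
Step 2: Sum of squared deviations from the mean: 106.8333
Step 3: Population variance = 106.8333 / 6 = 17.8056
Step 4: Standard deviation = sqrt(17.8056) = 4.2197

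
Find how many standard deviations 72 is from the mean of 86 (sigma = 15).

-0.9333

Step 1: Recall the z-score formula: z = (x - mu) / sigma
Step 2: Substitute values: z = (72 - 86) / 15
Step 3: z = -14 / 15 = -0.9333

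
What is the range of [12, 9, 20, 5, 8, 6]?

15

Step 1: Identify the maximum value: max = 20
Step 2: Identify the minimum value: min = 5
Step 3: Range = max - min = 20 - 5 = 15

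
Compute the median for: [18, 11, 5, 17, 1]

11

Step 1: Sort the data in ascending order: [1, 5, 11, 17, 18]
Step 2: The number of values is n = 5.
Step 3: Since n is odd, the median is the middle value at position 3: 11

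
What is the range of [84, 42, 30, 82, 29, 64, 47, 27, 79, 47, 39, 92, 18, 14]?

78

Step 1: Identify the maximum value: max = 92
Step 2: Identify the minimum value: min = 14
Step 3: Range = max - min = 92 - 14 = 78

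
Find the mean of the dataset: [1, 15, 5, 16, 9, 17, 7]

10

Step 1: Sum all values: 1 + 15 + 5 + 16 + 9 + 17 + 7 = 70
Step 2: Count the number of values: n = 7
Step 3: Mean = sum / n = 70 / 7 = 10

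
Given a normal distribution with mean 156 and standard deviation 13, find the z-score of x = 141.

-1.1538

Step 1: Recall the z-score formula: z = (x - mu) / sigma
Step 2: Substitute values: z = (141 - 156) / 13
Step 3: z = -15 / 13 = -1.1538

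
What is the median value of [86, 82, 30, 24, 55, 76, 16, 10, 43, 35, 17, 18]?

32.5

Step 1: Sort the data in ascending order: [10, 16, 17, 18, 24, 30, 35, 43, 55, 76, 82, 86]
Step 2: The number of values is n = 12.
Step 3: Since n is even, the median is the average of positions 6 and 7:
  Median = (30 + 35) / 2 = 32.5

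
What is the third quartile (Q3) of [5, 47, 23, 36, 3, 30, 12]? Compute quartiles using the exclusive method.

36

Step 1: Sort the data: [3, 5, 12, 23, 30, 36, 47]
Step 2: n = 7
Step 3: Using the exclusive quartile method:
  Q1 = 5
  Q2 (median) = 23
  Q3 = 36
  IQR = Q3 - Q1 = 36 - 5 = 31
Step 4: Q3 = 36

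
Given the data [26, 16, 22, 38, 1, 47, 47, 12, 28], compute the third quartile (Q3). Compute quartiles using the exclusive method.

42.5

Step 1: Sort the data: [1, 12, 16, 22, 26, 28, 38, 47, 47]
Step 2: n = 9
Step 3: Using the exclusive quartile method:
  Q1 = 14
  Q2 (median) = 26
  Q3 = 42.5
  IQR = Q3 - Q1 = 42.5 - 14 = 28.5
Step 4: Q3 = 42.5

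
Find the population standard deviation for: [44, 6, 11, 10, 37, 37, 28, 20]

13.5041

Step 1: Compute the mean: 24.125
Step 2: Sum of squared deviations from the mean: 1458.875
Step 3: Population variance = 1458.875 / 8 = 182.3594
Step 4: Standard deviation = sqrt(182.3594) = 13.5041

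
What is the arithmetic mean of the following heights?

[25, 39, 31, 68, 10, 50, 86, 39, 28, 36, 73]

44.0909

Step 1: Sum all values: 25 + 39 + 31 + 68 + 10 + 50 + 86 + 39 + 28 + 36 + 73 = 485
Step 2: Count the number of values: n = 11
Step 3: Mean = sum / n = 485 / 11 = 44.0909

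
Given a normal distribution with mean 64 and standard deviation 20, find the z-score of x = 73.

0.45

Step 1: Recall the z-score formula: z = (x - mu) / sigma
Step 2: Substitute values: z = (73 - 64) / 20
Step 3: z = 9 / 20 = 0.45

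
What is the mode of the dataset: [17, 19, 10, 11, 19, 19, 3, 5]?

19

Step 1: Count the frequency of each value:
  3: appears 1 time(s)
  5: appears 1 time(s)
  10: appears 1 time(s)
  11: appears 1 time(s)
  17: appears 1 time(s)
  19: appears 3 time(s)
Step 2: The value 19 appears most frequently (3 times).
Step 3: Mode = 19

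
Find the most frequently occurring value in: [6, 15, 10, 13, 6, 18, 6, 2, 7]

6

Step 1: Count the frequency of each value:
  2: appears 1 time(s)
  6: appears 3 time(s)
  7: appears 1 time(s)
  10: appears 1 time(s)
  13: appears 1 time(s)
  15: appears 1 time(s)
  18: appears 1 time(s)
Step 2: The value 6 appears most frequently (3 times).
Step 3: Mode = 6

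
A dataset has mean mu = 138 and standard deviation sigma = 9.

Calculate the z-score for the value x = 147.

1

Step 1: Recall the z-score formula: z = (x - mu) / sigma
Step 2: Substitute values: z = (147 - 138) / 9
Step 3: z = 9 / 9 = 1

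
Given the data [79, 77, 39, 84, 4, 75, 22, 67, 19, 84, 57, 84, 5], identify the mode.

84

Step 1: Count the frequency of each value:
  4: appears 1 time(s)
  5: appears 1 time(s)
  19: appears 1 time(s)
  22: appears 1 time(s)
  39: appears 1 time(s)
  57: appears 1 time(s)
  67: appears 1 time(s)
  75: appears 1 time(s)
  77: appears 1 time(s)
  79: appears 1 time(s)
  84: appears 3 time(s)
Step 2: The value 84 appears most frequently (3 times).
Step 3: Mode = 84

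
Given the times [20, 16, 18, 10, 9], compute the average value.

14.6

Step 1: Sum all values: 20 + 16 + 18 + 10 + 9 = 73
Step 2: Count the number of values: n = 5
Step 3: Mean = sum / n = 73 / 5 = 14.6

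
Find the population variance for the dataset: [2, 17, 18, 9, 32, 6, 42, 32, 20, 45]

199.81

Step 1: Compute the mean: (2 + 17 + 18 + 9 + 32 + 6 + 42 + 32 + 20 + 45) / 10 = 22.3
Step 2: Compute squared deviations from the mean:
  (2 - 22.3)^2 = 412.09
  (17 - 22.3)^2 = 28.09
  (18 - 22.3)^2 = 18.49
  (9 - 22.3)^2 = 176.89
  (32 - 22.3)^2 = 94.09
  (6 - 22.3)^2 = 265.69
  (42 - 22.3)^2 = 388.09
  (32 - 22.3)^2 = 94.09
  (20 - 22.3)^2 = 5.29
  (45 - 22.3)^2 = 515.29
Step 3: Sum of squared deviations = 1998.1
Step 4: Population variance = 1998.1 / 10 = 199.81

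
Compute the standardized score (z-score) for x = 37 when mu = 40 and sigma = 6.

-0.5

Step 1: Recall the z-score formula: z = (x - mu) / sigma
Step 2: Substitute values: z = (37 - 40) / 6
Step 3: z = -3 / 6 = -0.5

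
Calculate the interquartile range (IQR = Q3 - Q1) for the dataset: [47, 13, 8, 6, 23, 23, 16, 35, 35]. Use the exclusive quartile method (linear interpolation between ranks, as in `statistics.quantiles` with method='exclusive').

24.5

Step 1: Sort the data: [6, 8, 13, 16, 23, 23, 35, 35, 47]
Step 2: n = 9
Step 3: Using the exclusive quartile method:
  Q1 = 10.5
  Q2 (median) = 23
  Q3 = 35
  IQR = Q3 - Q1 = 35 - 10.5 = 24.5
Step 4: IQR = 24.5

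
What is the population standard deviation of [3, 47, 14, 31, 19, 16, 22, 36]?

13.0096

Step 1: Compute the mean: 23.5
Step 2: Sum of squared deviations from the mean: 1354
Step 3: Population variance = 1354 / 8 = 169.25
Step 4: Standard deviation = sqrt(169.25) = 13.0096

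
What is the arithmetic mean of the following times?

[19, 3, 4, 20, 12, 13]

11.8333

Step 1: Sum all values: 19 + 3 + 4 + 20 + 12 + 13 = 71
Step 2: Count the number of values: n = 6
Step 3: Mean = sum / n = 71 / 6 = 11.8333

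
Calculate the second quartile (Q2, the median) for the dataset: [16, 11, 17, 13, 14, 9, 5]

13

Step 1: Sort the data: [5, 9, 11, 13, 14, 16, 17]
Step 2: n = 7
Step 3: Q2 is the median. Since n is odd, it is the middle value at position 4: 13
Step 4: Q2 = 13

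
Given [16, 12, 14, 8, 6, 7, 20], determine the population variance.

22.9796

Step 1: Compute the mean: (16 + 12 + 14 + 8 + 6 + 7 + 20) / 7 = 11.8571
Step 2: Compute squared deviations from the mean:
  (16 - 11.8571)^2 = 17.1633
  (12 - 11.8571)^2 = 0.0204
  (14 - 11.8571)^2 = 4.5918
  (8 - 11.8571)^2 = 14.8776
  (6 - 11.8571)^2 = 34.3061
  (7 - 11.8571)^2 = 23.5918
  (20 - 11.8571)^2 = 66.3061
Step 3: Sum of squared deviations = 160.8571
Step 4: Population variance = 160.8571 / 7 = 22.9796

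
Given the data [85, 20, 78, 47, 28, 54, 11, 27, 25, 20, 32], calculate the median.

28

Step 1: Sort the data in ascending order: [11, 20, 20, 25, 27, 28, 32, 47, 54, 78, 85]
Step 2: The number of values is n = 11.
Step 3: Since n is odd, the median is the middle value at position 6: 28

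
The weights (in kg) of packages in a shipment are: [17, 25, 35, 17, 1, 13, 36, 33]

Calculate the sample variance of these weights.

152.4107

Step 1: Compute the mean: (17 + 25 + 35 + 17 + 1 + 13 + 36 + 33) / 8 = 22.125
Step 2: Compute squared deviations from the mean:
  (17 - 22.125)^2 = 26.2656
  (25 - 22.125)^2 = 8.2656
  (35 - 22.125)^2 = 165.7656
  (17 - 22.125)^2 = 26.2656
  (1 - 22.125)^2 = 446.2656
  (13 - 22.125)^2 = 83.2656
  (36 - 22.125)^2 = 192.5156
  (33 - 22.125)^2 = 118.2656
Step 3: Sum of squared deviations = 1066.875
Step 4: Sample variance = 1066.875 / 7 = 152.4107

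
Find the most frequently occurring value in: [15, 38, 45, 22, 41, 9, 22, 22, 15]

22

Step 1: Count the frequency of each value:
  9: appears 1 time(s)
  15: appears 2 time(s)
  22: appears 3 time(s)
  38: appears 1 time(s)
  41: appears 1 time(s)
  45: appears 1 time(s)
Step 2: The value 22 appears most frequently (3 times).
Step 3: Mode = 22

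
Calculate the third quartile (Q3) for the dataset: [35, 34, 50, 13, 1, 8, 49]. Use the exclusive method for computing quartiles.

49

Step 1: Sort the data: [1, 8, 13, 34, 35, 49, 50]
Step 2: n = 7
Step 3: Using the exclusive quartile method:
  Q1 = 8
  Q2 (median) = 34
  Q3 = 49
  IQR = Q3 - Q1 = 49 - 8 = 41
Step 4: Q3 = 49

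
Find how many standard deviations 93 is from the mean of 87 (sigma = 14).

0.4286

Step 1: Recall the z-score formula: z = (x - mu) / sigma
Step 2: Substitute values: z = (93 - 87) / 14
Step 3: z = 6 / 14 = 0.4286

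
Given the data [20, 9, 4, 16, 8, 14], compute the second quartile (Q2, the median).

11.5

Step 1: Sort the data: [4, 8, 9, 14, 16, 20]
Step 2: n = 6
Step 3: Q2 is the median. Since n is even, it is the average of the values at positions 3 and 4:
  Q2 = (9 + 14) / 2 = 11.5
Step 4: Q2 = 11.5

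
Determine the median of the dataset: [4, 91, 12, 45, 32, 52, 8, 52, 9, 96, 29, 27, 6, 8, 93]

29

Step 1: Sort the data in ascending order: [4, 6, 8, 8, 9, 12, 27, 29, 32, 45, 52, 52, 91, 93, 96]
Step 2: The number of values is n = 15.
Step 3: Since n is odd, the median is the middle value at position 8: 29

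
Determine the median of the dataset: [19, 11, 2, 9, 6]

9

Step 1: Sort the data in ascending order: [2, 6, 9, 11, 19]
Step 2: The number of values is n = 5.
Step 3: Since n is odd, the median is the middle value at position 3: 9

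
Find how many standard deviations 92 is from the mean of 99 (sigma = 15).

-0.4667

Step 1: Recall the z-score formula: z = (x - mu) / sigma
Step 2: Substitute values: z = (92 - 99) / 15
Step 3: z = -7 / 15 = -0.4667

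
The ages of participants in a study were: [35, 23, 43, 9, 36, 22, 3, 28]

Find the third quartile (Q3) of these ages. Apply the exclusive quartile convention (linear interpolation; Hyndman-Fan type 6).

35.75

Step 1: Sort the data: [3, 9, 22, 23, 28, 35, 36, 43]
Step 2: n = 8
Step 3: Using the exclusive quartile method:
  Q1 = 12.25
  Q2 (median) = 25.5
  Q3 = 35.75
  IQR = Q3 - Q1 = 35.75 - 12.25 = 23.5
Step 4: Q3 = 35.75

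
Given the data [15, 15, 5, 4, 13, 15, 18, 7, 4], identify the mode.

15

Step 1: Count the frequency of each value:
  4: appears 2 time(s)
  5: appears 1 time(s)
  7: appears 1 time(s)
  13: appears 1 time(s)
  15: appears 3 time(s)
  18: appears 1 time(s)
Step 2: The value 15 appears most frequently (3 times).
Step 3: Mode = 15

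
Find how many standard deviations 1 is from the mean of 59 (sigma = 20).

-2.9

Step 1: Recall the z-score formula: z = (x - mu) / sigma
Step 2: Substitute values: z = (1 - 59) / 20
Step 3: z = -58 / 20 = -2.9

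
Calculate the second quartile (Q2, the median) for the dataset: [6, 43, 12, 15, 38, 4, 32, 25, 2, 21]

18

Step 1: Sort the data: [2, 4, 6, 12, 15, 21, 25, 32, 38, 43]
Step 2: n = 10
Step 3: Q2 is the median. Since n is even, it is the average of the values at positions 5 and 6:
  Q2 = (15 + 21) / 2 = 18
Step 4: Q2 = 18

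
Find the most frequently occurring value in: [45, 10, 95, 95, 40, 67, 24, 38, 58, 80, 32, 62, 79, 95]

95

Step 1: Count the frequency of each value:
  10: appears 1 time(s)
  24: appears 1 time(s)
  32: appears 1 time(s)
  38: appears 1 time(s)
  40: appears 1 time(s)
  45: appears 1 time(s)
  58: appears 1 time(s)
  62: appears 1 time(s)
  67: appears 1 time(s)
  79: appears 1 time(s)
  80: appears 1 time(s)
  95: appears 3 time(s)
Step 2: The value 95 appears most frequently (3 times).
Step 3: Mode = 95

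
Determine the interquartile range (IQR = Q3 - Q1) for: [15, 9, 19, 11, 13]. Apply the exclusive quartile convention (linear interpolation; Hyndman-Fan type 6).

7

Step 1: Sort the data: [9, 11, 13, 15, 19]
Step 2: n = 5
Step 3: Using the exclusive quartile method:
  Q1 = 10
  Q2 (median) = 13
  Q3 = 17
  IQR = Q3 - Q1 = 17 - 10 = 7
Step 4: IQR = 7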